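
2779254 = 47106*59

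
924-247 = 677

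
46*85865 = 3949790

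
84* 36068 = 3029712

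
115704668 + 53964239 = 169668907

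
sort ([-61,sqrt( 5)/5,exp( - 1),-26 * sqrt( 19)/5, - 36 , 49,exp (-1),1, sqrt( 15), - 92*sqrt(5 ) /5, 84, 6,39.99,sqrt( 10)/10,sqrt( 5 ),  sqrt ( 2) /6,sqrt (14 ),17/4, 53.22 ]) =[ - 61, - 92*sqrt (5 )/5,-36, - 26*sqrt( 19)/5,sqrt( 2 ) /6,sqrt( 10)/10, exp( - 1),  exp( - 1 ),  sqrt( 5) /5, 1,sqrt( 5),sqrt (14),sqrt(  15),  17/4, 6 , 39.99,  49,53.22,  84] 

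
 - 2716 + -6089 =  - 8805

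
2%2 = 0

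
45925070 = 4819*9530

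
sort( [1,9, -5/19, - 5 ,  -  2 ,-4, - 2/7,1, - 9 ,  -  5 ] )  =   [ - 9, - 5, - 5,-4, -2, - 2/7 , - 5/19 , 1, 1,9]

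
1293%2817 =1293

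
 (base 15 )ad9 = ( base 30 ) 2lo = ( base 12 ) 1506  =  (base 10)2454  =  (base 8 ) 4626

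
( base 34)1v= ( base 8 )101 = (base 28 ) 29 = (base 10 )65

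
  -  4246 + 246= - 4000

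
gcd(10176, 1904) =16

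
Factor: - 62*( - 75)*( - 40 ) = -186000 = -2^4*3^1*5^3*31^1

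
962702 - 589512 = 373190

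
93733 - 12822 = 80911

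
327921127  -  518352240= - 190431113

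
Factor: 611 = 13^1*47^1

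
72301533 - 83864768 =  - 11563235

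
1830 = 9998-8168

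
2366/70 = 33 + 4/5  =  33.80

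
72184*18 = 1299312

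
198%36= 18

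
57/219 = 19/73 = 0.26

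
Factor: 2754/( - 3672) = -3/4 = - 2^( - 2 )*3^1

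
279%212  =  67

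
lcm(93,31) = 93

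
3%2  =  1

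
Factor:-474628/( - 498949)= 644/677= 2^2*7^1*  23^1* 677^( - 1) 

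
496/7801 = 496/7801= 0.06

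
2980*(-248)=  - 739040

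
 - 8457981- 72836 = -8530817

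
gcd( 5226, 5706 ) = 6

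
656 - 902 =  - 246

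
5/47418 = 5/47418=0.00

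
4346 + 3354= 7700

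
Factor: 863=863^1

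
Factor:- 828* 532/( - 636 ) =2^2*3^1*7^1*19^1*23^1*53^( - 1 ) = 36708/53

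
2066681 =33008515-30941834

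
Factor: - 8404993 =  - 8404993^1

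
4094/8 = 2047/4 = 511.75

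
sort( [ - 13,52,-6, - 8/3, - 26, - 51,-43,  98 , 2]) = [ - 51 , - 43, - 26, - 13, - 6, - 8/3 , 2 , 52 , 98]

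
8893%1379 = 619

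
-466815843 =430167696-896983539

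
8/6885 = 8/6885 = 0.00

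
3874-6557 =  - 2683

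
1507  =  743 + 764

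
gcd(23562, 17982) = 18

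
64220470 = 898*71515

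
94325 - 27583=66742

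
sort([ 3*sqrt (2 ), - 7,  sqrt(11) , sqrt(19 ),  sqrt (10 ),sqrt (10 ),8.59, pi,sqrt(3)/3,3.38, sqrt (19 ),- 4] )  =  [ - 7, - 4, sqrt(3 ) /3,  pi, sqrt( 10 ),sqrt(10 ), sqrt(11 ), 3.38 , 3*sqrt( 2 ),  sqrt(19) , sqrt (19 ), 8.59 ] 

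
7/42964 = 7/42964 =0.00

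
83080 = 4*20770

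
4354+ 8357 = 12711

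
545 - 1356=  - 811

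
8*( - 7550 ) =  - 60400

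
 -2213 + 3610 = 1397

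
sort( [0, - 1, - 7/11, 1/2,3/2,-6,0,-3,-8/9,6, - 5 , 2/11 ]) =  [-6, -5, - 3,- 1, - 8/9, - 7/11,0, 0,2/11,  1/2,3/2, 6 ]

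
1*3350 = 3350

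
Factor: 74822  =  2^1 * 11^1*  19^1*179^1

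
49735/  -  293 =-170 + 75/293 =-169.74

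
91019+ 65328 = 156347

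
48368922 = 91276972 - 42908050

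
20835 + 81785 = 102620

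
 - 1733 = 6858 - 8591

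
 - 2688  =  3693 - 6381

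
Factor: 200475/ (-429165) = -135/289 = - 3^3*5^1*17^( - 2)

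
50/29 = 50/29 = 1.72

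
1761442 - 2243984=  -  482542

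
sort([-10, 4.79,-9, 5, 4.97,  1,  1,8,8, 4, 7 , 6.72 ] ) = [-10 , - 9, 1, 1, 4, 4.79,4.97, 5, 6.72, 7, 8, 8 ] 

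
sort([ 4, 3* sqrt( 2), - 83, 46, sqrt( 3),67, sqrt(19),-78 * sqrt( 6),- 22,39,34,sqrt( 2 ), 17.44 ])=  [ - 78*sqrt( 6), - 83 , - 22, sqrt( 2 ),  sqrt( 3), 4,3*sqrt( 2 ), sqrt ( 19), 17.44,34,39,46 , 67] 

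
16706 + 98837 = 115543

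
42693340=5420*7877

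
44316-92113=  - 47797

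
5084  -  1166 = 3918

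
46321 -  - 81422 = 127743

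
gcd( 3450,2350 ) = 50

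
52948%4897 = 3978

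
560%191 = 178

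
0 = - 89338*0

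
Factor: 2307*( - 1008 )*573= - 2^4*3^4*7^1* 191^1*769^1 = - 1332486288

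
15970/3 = 5323 + 1/3 = 5323.33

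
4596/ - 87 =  -1532/29 = -52.83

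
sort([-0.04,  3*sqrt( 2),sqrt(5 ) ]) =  [ - 0.04, sqrt( 5 ),3*sqrt(2 )]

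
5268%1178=556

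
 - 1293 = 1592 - 2885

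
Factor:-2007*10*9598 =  - 192631860 = -2^2*3^2*5^1*223^1*4799^1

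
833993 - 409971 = 424022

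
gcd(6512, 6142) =74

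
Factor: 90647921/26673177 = 3^ (-1)*7^1*13^1*211^1 *4721^1*8891059^(-1)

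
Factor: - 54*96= - 5184 = - 2^6*3^4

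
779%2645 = 779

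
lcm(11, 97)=1067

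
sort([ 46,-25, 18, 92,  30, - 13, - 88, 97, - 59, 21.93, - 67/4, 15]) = [ -88,-59,- 25,-67/4 , - 13, 15,18,21.93, 30, 46,92, 97]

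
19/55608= 19/55608 = 0.00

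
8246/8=1030 + 3/4 = 1030.75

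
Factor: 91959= 3^1*7^1*29^1*151^1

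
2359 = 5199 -2840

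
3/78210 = 1/26070 = 0.00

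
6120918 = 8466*723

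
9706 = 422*23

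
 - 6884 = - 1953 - 4931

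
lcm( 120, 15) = 120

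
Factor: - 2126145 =-3^1*5^1 *7^1*20249^1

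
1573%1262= 311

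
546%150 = 96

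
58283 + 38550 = 96833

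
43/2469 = 43/2469 = 0.02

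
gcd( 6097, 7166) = 1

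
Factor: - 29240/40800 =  - 43/60 = - 2^( - 2 ) * 3^( - 1)* 5^ (-1)*43^1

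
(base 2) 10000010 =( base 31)46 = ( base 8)202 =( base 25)55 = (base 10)130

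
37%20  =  17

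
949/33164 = 949/33164 = 0.03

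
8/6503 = 8/6503 = 0.00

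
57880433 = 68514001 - 10633568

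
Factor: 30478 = 2^1*7^2*311^1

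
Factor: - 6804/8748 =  -7/9 = -  3^( - 2 )*7^1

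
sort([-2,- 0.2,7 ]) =[ - 2, - 0.2, 7 ] 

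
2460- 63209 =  - 60749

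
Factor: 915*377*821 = 3^1*5^1  *  13^1* 29^1*61^1 * 821^1 =283208055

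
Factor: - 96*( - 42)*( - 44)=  - 2^8* 3^2*7^1*11^1 = - 177408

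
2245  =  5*449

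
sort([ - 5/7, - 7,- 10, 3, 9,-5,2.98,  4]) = [ - 10, -7, - 5,-5/7, 2.98,3, 4, 9 ] 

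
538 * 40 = 21520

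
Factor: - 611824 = -2^4*38239^1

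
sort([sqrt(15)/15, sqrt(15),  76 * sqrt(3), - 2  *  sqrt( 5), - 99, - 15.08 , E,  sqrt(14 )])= [ - 99,  -  15.08, - 2*sqrt(5), sqrt(15 )/15, E, sqrt( 14),sqrt(15 ), 76*sqrt(3)] 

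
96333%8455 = 3328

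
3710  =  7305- 3595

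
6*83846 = 503076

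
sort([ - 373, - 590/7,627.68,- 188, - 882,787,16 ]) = [ - 882, - 373 , - 188, - 590/7, 16,627.68,787] 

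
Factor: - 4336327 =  - 4336327^1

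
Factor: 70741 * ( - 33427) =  - 11^1*59^1*109^1 * 33427^1 = - 2364659407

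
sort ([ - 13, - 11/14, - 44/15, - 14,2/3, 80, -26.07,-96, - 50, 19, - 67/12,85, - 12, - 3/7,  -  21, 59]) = [ - 96, - 50, - 26.07  ,-21, - 14, - 13,  -  12, -67/12, - 44/15,-11/14, - 3/7, 2/3, 19, 59,80,85 ] 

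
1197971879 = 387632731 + 810339148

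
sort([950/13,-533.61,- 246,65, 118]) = [ - 533.61,  -  246 , 65,950/13,118]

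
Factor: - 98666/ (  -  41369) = 2^1* 41^(-1) * 1009^(-1 )*49333^1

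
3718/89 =3718/89 = 41.78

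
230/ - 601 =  - 1+ 371/601=- 0.38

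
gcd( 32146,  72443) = 1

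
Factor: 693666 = 2^1*3^2*89^1*433^1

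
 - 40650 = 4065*( - 10)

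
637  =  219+418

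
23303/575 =23303/575 = 40.53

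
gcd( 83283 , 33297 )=3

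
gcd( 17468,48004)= 44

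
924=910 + 14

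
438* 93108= 40781304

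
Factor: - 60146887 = -47^1*79^1*97^1* 167^1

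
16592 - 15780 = 812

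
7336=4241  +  3095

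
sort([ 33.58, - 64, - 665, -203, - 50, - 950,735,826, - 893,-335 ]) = [-950, - 893,  -  665,- 335,  -  203,-64,- 50,  33.58,  735,826]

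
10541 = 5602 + 4939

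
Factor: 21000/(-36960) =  - 25/44 =-2^( - 2)*5^2 * 11^( - 1)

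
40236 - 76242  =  -36006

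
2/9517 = 2/9517 = 0.00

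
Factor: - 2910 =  - 2^1* 3^1*5^1*97^1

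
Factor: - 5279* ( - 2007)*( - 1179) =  - 12491449587=-3^4 * 131^1* 223^1*5279^1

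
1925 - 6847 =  - 4922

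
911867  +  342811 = 1254678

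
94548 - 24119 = 70429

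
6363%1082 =953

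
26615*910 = 24219650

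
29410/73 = 29410/73 = 402.88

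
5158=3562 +1596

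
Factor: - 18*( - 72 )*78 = 2^5*3^5 * 13^1 = 101088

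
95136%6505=4066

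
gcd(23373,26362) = 49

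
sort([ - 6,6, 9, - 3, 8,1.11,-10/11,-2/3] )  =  [ - 6,  -  3 , - 10/11, - 2/3, 1.11,6, 8, 9 ] 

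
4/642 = 2/321= 0.01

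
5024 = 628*8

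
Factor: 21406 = 2^1*7^1 *11^1*139^1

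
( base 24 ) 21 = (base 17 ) 2F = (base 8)61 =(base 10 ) 49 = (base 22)25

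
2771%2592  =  179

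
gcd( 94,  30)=2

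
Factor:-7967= -31^1 * 257^1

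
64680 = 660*98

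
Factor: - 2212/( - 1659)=2^2 * 3^( - 1 )  =  4/3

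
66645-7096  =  59549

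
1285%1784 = 1285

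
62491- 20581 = 41910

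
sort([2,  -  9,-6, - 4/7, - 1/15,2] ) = [- 9, - 6, - 4/7, - 1/15,2,  2]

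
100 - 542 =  - 442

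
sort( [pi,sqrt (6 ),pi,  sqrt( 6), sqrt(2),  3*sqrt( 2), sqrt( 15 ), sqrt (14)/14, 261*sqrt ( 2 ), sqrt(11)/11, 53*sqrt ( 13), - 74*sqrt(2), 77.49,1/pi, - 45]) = [ - 74*sqrt( 2), - 45, sqrt( 14) /14, sqrt( 11 )/11,1/pi,sqrt(2), sqrt(6 ),sqrt(6), pi, pi , sqrt ( 15),3*sqrt ( 2), 77.49,53 * sqrt( 13 ), 261 * sqrt(  2)] 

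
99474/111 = 896 + 6/37=   896.16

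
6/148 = 3/74 = 0.04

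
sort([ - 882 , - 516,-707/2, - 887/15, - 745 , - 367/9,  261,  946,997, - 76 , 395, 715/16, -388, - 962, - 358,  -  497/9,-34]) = [  -  962, - 882, - 745,- 516,-388, - 358, - 707/2,  -  76,  -  887/15, - 497/9,  -  367/9, - 34  ,  715/16,261,  395,946,  997 ]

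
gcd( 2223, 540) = 9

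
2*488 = 976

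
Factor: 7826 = 2^1*7^1*13^1 *43^1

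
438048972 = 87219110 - -350829862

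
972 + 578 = 1550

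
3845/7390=769/1478  =  0.52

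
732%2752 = 732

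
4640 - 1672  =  2968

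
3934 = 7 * 562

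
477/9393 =159/3131 = 0.05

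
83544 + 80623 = 164167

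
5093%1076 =789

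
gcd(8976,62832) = 8976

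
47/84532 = 47/84532 = 0.00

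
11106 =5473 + 5633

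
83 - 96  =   - 13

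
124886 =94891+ 29995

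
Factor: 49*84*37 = 152292 = 2^2 * 3^1*7^3  *37^1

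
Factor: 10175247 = 3^3*197^1* 1913^1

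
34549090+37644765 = 72193855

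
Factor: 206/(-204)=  -2^( - 1 )*3^(- 1) * 17^( - 1)*103^1 = - 103/102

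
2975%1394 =187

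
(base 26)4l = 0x7D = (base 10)125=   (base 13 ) 98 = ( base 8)175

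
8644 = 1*8644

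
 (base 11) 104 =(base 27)4h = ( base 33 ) 3q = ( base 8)175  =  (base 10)125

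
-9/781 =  - 1 + 772/781 = - 0.01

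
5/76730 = 1/15346  =  0.00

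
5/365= 1/73  =  0.01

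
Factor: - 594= - 2^1*3^3*11^1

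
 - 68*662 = -45016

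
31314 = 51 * 614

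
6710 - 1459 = 5251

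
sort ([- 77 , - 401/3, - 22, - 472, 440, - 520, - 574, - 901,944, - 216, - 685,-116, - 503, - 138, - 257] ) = [ - 901, - 685, -574,-520, - 503, - 472,  -  257, - 216, - 138,  -  401/3, - 116 ,  -  77, - 22, 440,944]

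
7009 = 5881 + 1128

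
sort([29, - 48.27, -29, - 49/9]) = [ - 48.27 , - 29, - 49/9,29 ] 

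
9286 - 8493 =793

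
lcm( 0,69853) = 0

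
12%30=12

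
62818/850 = 73 + 384/425 = 73.90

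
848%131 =62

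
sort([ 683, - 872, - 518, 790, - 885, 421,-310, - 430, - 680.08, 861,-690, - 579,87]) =[  -  885, - 872,  -  690,  -  680.08,  -  579,  -  518, - 430,-310, 87, 421, 683,790, 861] 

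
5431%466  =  305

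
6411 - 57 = 6354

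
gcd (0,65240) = 65240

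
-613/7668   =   - 613/7668 = -0.08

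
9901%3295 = 16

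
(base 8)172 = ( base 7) 233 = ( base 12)a2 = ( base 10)122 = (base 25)4M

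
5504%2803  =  2701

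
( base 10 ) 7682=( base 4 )1320002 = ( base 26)B9C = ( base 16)1E02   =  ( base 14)2B2A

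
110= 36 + 74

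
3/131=3/131 = 0.02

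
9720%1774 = 850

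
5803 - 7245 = - 1442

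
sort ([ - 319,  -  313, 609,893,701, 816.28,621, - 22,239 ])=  [- 319, - 313,-22,239, 609,621,701,816.28, 893] 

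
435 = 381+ 54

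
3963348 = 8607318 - 4643970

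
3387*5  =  16935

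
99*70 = 6930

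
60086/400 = 150 + 43/200 = 150.22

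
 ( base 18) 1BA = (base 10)532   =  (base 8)1024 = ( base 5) 4112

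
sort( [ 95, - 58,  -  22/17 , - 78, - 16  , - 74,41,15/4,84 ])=[ - 78, - 74 ,-58, - 16, - 22/17,15/4, 41,84,95 ]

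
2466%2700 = 2466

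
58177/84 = 692 + 7/12 = 692.58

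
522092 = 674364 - 152272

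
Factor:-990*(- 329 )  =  2^1* 3^2*5^1*7^1*11^1*47^1  =  325710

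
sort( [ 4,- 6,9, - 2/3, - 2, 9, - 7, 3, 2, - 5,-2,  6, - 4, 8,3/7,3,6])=[ - 7, - 6, - 5 , - 4 ,-2, - 2, - 2/3,  3/7,2, 3, 3,  4, 6,  6,8,9, 9]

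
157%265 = 157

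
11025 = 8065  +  2960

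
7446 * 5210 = 38793660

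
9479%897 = 509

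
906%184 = 170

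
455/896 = 65/128  =  0.51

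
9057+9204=18261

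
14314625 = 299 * 47875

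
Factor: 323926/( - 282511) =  - 2^1 * 19^(  -  1)*149^1*1087^1*14869^( - 1 ) 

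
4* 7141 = 28564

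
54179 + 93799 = 147978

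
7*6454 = 45178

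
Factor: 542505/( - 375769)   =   - 3^1*5^1*59^1*613^( - 1 ) = - 885/613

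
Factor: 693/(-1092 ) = -2^( -2)*3^1*11^1*13^ ( - 1 ) = -  33/52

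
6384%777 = 168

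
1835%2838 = 1835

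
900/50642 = 450/25321 =0.02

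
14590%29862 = 14590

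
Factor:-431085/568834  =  -435/574 = - 2^(-1 )*3^1 * 5^1*7^( - 1 ) *29^1*41^( - 1) 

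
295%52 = 35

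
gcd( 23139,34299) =9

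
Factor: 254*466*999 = 2^2*3^3*37^1*127^1*233^1 = 118245636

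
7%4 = 3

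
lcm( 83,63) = 5229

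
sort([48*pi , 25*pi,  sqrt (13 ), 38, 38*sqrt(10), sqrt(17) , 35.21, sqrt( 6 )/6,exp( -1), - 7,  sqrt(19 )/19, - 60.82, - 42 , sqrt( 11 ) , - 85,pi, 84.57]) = [-85, - 60.82,-42, - 7, sqrt( 19 )/19,  exp( - 1), sqrt(6) /6 , pi , sqrt(11) , sqrt(13 ), sqrt(17), 35.21,  38 , 25*  pi,84.57,38*sqrt( 10 ),48*pi]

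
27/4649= 27/4649 = 0.01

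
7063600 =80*88295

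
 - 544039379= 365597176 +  - 909636555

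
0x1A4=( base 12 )2B0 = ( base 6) 1540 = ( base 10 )420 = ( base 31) DH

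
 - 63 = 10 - 73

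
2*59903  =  119806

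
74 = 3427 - 3353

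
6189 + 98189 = 104378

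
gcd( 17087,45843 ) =7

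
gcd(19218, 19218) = 19218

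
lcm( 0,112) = 0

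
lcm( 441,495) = 24255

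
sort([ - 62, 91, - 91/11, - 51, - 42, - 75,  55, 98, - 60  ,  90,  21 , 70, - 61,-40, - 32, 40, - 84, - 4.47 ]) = [-84, - 75, - 62, - 61, - 60, - 51,  -  42,  -  40, - 32 , - 91/11, - 4.47,21,40, 55 , 70, 90,  91, 98]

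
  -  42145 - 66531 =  - 108676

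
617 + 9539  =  10156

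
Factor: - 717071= - 23^1 * 31177^1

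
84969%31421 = 22127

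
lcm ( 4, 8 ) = 8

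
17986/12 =8993/6 = 1498.83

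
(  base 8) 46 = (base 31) 17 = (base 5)123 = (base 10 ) 38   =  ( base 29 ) 19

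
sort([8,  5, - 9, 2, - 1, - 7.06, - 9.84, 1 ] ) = [ - 9.84, - 9, - 7.06,-1,1, 2,5,  8 ] 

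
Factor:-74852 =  - 2^2 * 18713^1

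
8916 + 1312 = 10228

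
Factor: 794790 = 2^1*3^2*5^1 * 8831^1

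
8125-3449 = 4676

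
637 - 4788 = - 4151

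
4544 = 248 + 4296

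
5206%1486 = 748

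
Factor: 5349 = 3^1*1783^1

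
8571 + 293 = 8864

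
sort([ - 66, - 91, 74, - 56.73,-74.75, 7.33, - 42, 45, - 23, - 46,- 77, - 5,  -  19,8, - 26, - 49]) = [ - 91, - 77, - 74.75, - 66, - 56.73, - 49, - 46,  -  42,-26,-23, - 19,-5, 7.33, 8,45, 74]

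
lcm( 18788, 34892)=244244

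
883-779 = 104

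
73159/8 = 73159/8 = 9144.88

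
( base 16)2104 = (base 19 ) 147G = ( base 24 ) EG4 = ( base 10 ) 8452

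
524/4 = 131 = 131.00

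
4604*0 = 0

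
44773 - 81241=-36468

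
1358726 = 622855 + 735871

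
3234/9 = 1078/3 = 359.33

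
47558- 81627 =-34069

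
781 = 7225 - 6444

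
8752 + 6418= 15170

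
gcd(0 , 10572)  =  10572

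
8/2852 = 2/713 = 0.00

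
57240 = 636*90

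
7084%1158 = 136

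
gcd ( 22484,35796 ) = 4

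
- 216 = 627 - 843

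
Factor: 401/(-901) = - 17^( - 1)*53^( - 1 )* 401^1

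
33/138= 11/46= 0.24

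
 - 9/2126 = -9/2126 = - 0.00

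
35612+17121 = 52733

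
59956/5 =11991+1/5 = 11991.20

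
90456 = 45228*2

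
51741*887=45894267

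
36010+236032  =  272042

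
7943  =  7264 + 679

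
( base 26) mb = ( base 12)407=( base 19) 1bd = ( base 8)1107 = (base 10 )583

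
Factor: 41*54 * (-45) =  -  2^1*3^5*5^1*  41^1 = -99630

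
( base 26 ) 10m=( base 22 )19G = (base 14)37C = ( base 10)698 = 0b1010111010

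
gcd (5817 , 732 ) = 3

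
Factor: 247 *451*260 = 28963220 = 2^2*5^1*11^1 * 13^2*19^1*41^1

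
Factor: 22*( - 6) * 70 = - 2^3 *3^1*5^1 * 7^1 * 11^1 = - 9240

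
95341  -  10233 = 85108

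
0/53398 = 0 =0.00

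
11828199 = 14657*807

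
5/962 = 5/962 = 0.01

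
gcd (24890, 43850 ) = 10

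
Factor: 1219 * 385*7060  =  3313363900 = 2^2*5^2 * 7^1*11^1* 23^1 * 53^1*353^1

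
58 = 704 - 646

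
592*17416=10310272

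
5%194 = 5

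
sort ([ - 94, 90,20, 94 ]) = [-94,20, 90,94 ]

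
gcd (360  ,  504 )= 72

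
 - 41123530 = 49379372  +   - 90502902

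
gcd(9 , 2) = 1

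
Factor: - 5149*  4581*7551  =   - 3^4*19^1 *271^1*  509^1*839^1 = - 178109733519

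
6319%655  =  424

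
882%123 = 21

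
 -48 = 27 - 75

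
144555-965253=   -  820698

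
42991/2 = 21495 + 1/2  =  21495.50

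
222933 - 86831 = 136102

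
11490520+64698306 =76188826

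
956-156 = 800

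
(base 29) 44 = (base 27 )4c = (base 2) 1111000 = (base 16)78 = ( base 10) 120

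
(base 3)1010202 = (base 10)830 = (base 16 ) 33E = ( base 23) 1d2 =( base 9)1122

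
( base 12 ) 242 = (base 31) as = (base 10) 338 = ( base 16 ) 152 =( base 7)662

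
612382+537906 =1150288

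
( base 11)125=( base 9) 174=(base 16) 94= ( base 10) 148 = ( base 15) 9d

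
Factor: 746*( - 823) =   -  2^1*373^1  *823^1 = - 613958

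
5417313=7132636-1715323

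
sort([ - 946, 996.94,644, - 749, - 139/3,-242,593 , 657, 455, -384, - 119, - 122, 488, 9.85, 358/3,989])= [ - 946,-749, - 384, - 242, - 122,-119, - 139/3 , 9.85,358/3,455,  488, 593, 644, 657, 989, 996.94 ] 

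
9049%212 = 145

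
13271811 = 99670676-86398865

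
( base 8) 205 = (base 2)10000101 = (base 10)133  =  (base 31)49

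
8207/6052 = 8207/6052 = 1.36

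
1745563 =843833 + 901730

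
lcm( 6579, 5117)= 46053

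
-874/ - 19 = 46 + 0/1=46.00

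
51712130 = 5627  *9190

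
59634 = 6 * 9939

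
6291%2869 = 553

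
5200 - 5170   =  30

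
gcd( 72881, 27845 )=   1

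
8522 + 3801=12323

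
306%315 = 306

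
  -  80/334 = -40/167  =  - 0.24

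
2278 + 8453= 10731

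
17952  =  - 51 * ( - 352)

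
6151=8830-2679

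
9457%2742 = 1231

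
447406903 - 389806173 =57600730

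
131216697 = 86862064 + 44354633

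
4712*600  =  2827200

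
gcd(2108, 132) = 4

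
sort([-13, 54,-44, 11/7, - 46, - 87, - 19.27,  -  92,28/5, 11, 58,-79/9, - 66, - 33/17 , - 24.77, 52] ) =[ - 92,-87, -66, - 46,  -  44 , -24.77,-19.27, - 13, - 79/9,-33/17, 11/7,28/5,  11 , 52,  54, 58]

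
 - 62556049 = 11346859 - 73902908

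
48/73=48/73 = 0.66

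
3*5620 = 16860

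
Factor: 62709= 3^1*20903^1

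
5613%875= 363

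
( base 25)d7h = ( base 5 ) 231232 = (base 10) 8317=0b10000001111101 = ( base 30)977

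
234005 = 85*2753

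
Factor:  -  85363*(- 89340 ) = 2^2*3^1*5^1*1489^1*85363^1 = 7626330420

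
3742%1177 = 211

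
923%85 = 73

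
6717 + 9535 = 16252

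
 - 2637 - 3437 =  - 6074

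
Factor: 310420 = 2^2*5^1 *11^1 * 17^1 * 83^1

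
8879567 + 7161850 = 16041417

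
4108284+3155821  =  7264105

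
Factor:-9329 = -19^1 *491^1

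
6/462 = 1/77 = 0.01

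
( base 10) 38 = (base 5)123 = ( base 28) 1a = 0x26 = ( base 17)24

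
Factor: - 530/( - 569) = 2^1 * 5^1*53^1*569^(-1)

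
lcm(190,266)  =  1330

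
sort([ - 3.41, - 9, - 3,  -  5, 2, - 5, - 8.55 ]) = [ - 9, -8.55, - 5,-5,- 3.41, - 3,2] 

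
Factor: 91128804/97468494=15188134/16244749 = 2^1*13^1*59^1*9901^1*16244749^(- 1) 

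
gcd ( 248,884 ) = 4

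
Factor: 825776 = 2^4*7^1*73^1 *101^1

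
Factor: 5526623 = 5526623^1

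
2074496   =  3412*608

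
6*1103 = 6618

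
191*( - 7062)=-1348842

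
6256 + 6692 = 12948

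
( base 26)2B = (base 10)63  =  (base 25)2d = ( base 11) 58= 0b111111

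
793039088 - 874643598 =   -  81604510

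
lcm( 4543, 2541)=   149919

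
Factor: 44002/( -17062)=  - 7^2*19^( - 1) = - 49/19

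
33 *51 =1683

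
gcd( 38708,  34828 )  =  4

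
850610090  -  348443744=502166346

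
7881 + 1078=8959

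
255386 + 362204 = 617590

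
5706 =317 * 18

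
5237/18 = 5237/18 = 290.94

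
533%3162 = 533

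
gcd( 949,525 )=1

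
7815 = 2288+5527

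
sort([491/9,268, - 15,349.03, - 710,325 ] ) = [  -  710, - 15,  491/9,268,325,349.03]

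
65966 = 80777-14811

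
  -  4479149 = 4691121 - 9170270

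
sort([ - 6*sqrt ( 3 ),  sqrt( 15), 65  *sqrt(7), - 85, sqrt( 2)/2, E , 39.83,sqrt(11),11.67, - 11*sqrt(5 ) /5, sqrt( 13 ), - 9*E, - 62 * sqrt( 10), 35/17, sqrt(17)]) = [ - 62*sqrt(10 ), - 85,-9*E, - 6*sqrt(3 )  ,  -  11 * sqrt(5 )/5  ,  sqrt ( 2)/2,  35/17,  E, sqrt( 11), sqrt(13 ), sqrt( 15),sqrt( 17 ), 11.67,39.83,65*sqrt(7 )]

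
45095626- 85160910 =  - 40065284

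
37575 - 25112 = 12463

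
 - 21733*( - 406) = 8823598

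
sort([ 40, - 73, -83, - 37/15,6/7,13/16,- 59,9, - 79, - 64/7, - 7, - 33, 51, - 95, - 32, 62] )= [ - 95, - 83, - 79, - 73, - 59, - 33,-32, - 64/7, - 7, - 37/15,  13/16, 6/7, 9,40, 51,62 ]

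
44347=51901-7554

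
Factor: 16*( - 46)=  - 736  =  - 2^5 * 23^1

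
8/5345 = 8/5345 = 0.00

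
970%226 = 66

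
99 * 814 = 80586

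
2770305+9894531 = 12664836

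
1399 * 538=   752662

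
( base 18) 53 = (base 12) 79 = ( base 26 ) 3F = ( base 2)1011101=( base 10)93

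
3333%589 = 388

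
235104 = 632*372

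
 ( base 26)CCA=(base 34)7a2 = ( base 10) 8434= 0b10000011110010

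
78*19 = 1482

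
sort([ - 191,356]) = [ - 191,356]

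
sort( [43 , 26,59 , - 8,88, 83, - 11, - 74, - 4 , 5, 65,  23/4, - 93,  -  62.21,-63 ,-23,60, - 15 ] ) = [ - 93,  -  74,-63, - 62.21,  -  23, - 15, - 11,  -  8, - 4,5,23/4,26,43,59, 60, 65,  83,88] 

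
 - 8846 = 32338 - 41184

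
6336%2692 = 952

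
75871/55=75871/55  =  1379.47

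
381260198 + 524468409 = 905728607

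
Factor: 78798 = 2^1*3^1 * 23^1*571^1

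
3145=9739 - 6594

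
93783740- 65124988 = 28658752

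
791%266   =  259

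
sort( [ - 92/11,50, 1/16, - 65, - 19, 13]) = [ - 65, - 19, - 92/11,1/16, 13,  50 ] 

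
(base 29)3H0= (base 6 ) 21544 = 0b101111001000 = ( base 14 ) 1156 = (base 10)3016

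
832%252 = 76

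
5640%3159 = 2481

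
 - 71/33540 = -1 + 33469/33540 = -0.00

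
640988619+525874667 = 1166863286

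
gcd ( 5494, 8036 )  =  82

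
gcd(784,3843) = 7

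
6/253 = 6/253 = 0.02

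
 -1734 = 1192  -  2926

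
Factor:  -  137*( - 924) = 2^2 * 3^1*7^1 * 11^1*137^1 = 126588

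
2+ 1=3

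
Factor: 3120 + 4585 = 7705 = 5^1*23^1*67^1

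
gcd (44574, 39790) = 46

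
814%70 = 44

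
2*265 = 530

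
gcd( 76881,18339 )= 3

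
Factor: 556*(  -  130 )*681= - 49222680  =  - 2^3*3^1*5^1 * 13^1 * 139^1*227^1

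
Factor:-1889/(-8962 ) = 2^(  -  1)*1889^1*4481^(  -  1) 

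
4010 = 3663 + 347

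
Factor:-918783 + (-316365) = -1235148 = -2^2 * 3^1*102929^1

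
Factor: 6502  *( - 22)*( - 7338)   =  2^3 *3^1*11^1 * 1223^1*3251^1 = 1049656872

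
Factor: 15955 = 5^1*3191^1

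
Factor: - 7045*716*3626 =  - 2^3*5^1*7^2*37^1*179^1  *  1409^1 = - 18290341720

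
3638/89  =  3638/89 = 40.88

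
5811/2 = 2905 + 1/2 = 2905.50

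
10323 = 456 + 9867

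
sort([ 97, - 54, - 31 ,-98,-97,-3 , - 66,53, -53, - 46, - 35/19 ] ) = [ -98, - 97, - 66, - 54, - 53 , - 46, - 31,  -  3, - 35/19, 53,97 ]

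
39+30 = 69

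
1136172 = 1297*876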